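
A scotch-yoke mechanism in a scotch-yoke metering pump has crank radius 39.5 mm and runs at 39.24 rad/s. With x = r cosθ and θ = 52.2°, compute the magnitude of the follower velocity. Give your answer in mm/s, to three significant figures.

1220

ω = 39.24 rad/s
x = r cosθ ⇒ ẋ = −rω sinθ.
|v| = rω|sinθ| = 0.0395·39.24·|sin 52.2°| = 1.2247 m/s = 1224.7 mm/s.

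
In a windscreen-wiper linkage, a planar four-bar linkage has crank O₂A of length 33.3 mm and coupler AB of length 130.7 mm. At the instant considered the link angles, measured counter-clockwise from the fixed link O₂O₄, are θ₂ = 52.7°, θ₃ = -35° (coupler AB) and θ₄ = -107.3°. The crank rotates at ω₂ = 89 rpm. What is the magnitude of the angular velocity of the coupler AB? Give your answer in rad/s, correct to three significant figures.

ω₂ = 9.32 rad/s (from 89 rpm).
Differentiating the loop-closure r₂e^{iθ₂}+r₃e^{iθ₃}=r₁+r₄e^{iθ₄} gives r₂ω₂e^{iθ₂}+r₃ω₃e^{iθ₃}=r₄ω₄e^{iθ₄}.
Eliminating the other unknown: ω₃ = r₂ω₂ sin(θ₄−θ₂) / [r₃ sin(θ₃−θ₄)].
Numerator sine = -0.34202; denominator sine = +0.95266.
Result = 0.0333·9.32·(-0.34202) / (0.1307·(+0.95266)) = -0.85251 rad/s; magnitude 0.85251 rad/s.

0.853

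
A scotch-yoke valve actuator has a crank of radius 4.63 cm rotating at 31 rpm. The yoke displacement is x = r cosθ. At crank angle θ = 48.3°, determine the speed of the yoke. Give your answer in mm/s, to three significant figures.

112

ω = 3.246 rad/s (from 31 rpm).
x = r cosθ ⇒ ẋ = −rω sinθ.
|v| = rω|sinθ| = 0.0463·3.246·|sin 48.3°| = 0.11222 m/s = 112.22 mm/s.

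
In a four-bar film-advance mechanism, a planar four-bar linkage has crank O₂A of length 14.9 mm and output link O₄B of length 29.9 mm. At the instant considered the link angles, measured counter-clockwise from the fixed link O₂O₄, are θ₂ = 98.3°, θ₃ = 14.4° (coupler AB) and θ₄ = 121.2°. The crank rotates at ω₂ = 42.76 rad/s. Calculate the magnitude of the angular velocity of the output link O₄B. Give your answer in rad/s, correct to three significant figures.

ω₂ = 42.76 rad/s
Differentiating the loop-closure r₂e^{iθ₂}+r₃e^{iθ₃}=r₁+r₄e^{iθ₄} gives r₂ω₂e^{iθ₂}+r₃ω₃e^{iθ₃}=r₄ω₄e^{iθ₄}.
Eliminating the other unknown: ω₄ = r₂ω₂ sin(θ₂−θ₃) / [r₄ sin(θ₄−θ₃)].
Numerator sine = +0.99434; denominator sine = +0.95732.
Result = 0.0149·42.76·(+0.99434) / (0.0299·(+0.95732)) = +22.132 rad/s; magnitude 22.132 rad/s.

22.1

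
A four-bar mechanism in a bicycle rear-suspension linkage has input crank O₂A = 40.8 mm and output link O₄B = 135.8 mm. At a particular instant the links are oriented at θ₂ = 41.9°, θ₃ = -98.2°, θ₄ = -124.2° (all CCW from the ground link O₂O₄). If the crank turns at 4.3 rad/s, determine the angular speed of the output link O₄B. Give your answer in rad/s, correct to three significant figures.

ω₂ = 4.3 rad/s
Differentiating the loop-closure r₂e^{iθ₂}+r₃e^{iθ₃}=r₁+r₄e^{iθ₄} gives r₂ω₂e^{iθ₂}+r₃ω₃e^{iθ₃}=r₄ω₄e^{iθ₄}.
Eliminating the other unknown: ω₄ = r₂ω₂ sin(θ₂−θ₃) / [r₄ sin(θ₄−θ₃)].
Numerator sine = +0.64145; denominator sine = -0.43837.
Result = 0.0408·4.3·(+0.64145) / (0.1358·(-0.43837)) = -1.8904 rad/s; magnitude 1.8904 rad/s.

1.89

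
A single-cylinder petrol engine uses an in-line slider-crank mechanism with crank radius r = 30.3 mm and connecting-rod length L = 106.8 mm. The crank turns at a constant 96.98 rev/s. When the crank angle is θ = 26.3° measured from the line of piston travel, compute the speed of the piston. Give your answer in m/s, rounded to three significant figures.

10.3

ω = 2π·97 = 609.3 rad/s
For an in-line slider-crank, x = r cosθ + √(L² − r² sin²θ), so v = −rω sinθ·[1 + r cosθ/√(L² − r² sin²θ)].
With r = 0.0303 m, L = 0.1068 m, θ = 26.3°: √(L² − r² sin²θ) = 0.10595 m.
v = −0.0303·609.3·0.44307·[1 + 0.0303·0.89649/0.10595] = -10.278 m/s.
|v| = 10.278 m/s.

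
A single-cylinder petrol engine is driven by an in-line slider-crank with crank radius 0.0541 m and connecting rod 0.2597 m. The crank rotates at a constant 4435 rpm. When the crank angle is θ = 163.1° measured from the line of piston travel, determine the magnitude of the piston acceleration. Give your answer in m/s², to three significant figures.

9130

ω = 2π·4435/60 = 464.4 rad/s
x(θ) = r cosθ + √(L² − r² sin²θ); with ω constant, a = ω²·d²x/dθ².
d²x/dθ² = −r cosθ − r²(cos2θ)/√u − r⁴ sin²2θ/(4u^{3/2}),  u = L² − r² sin²θ = 0.0671968 m².
Substituting r = 0.0541 m, L = 0.2597 m, θ = 163.1°: d²x/dθ² = +0.042343 m.
a = ω²·d²x/dθ² = (464.4)²·(+0.042343) = +9133.3 m/s²;  |a| = 9133.3 m/s².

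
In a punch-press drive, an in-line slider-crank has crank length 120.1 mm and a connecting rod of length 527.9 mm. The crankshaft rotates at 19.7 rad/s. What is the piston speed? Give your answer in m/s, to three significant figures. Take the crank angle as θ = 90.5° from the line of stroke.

2.36

ω = 19.7 rad/s
For an in-line slider-crank, x = r cosθ + √(L² − r² sin²θ), so v = −rω sinθ·[1 + r cosθ/√(L² − r² sin²θ)].
With r = 0.1201 m, L = 0.5279 m, θ = 90.5°: √(L² − r² sin²θ) = 0.51406 m.
v = −0.1201·19.7·0.99996·[1 + 0.1201·-0.00873/0.51406] = -2.3611 m/s.
|v| = 2.3611 m/s.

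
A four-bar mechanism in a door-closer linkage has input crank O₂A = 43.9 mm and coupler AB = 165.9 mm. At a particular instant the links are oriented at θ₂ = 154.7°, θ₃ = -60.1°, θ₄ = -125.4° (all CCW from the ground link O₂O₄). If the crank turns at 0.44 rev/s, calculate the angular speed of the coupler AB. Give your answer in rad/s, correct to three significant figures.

ω₂ = 2.765 rad/s (from 0.44 rev/s).
Differentiating the loop-closure r₂e^{iθ₂}+r₃e^{iθ₃}=r₁+r₄e^{iθ₄} gives r₂ω₂e^{iθ₂}+r₃ω₃e^{iθ₃}=r₄ω₄e^{iθ₄}.
Eliminating the other unknown: ω₃ = r₂ω₂ sin(θ₄−θ₂) / [r₃ sin(θ₃−θ₄)].
Numerator sine = +0.98450; denominator sine = +0.90851.
Result = 0.0439·2.765·(+0.98450) / (0.1659·(+0.90851)) = +0.79275 rad/s; magnitude 0.79275 rad/s.

0.793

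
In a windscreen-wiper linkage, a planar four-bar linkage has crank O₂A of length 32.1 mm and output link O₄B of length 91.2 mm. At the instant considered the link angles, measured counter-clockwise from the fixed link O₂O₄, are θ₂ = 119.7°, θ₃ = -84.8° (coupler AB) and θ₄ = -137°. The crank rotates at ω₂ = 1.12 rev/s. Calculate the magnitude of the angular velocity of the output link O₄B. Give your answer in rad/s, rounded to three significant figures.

1.30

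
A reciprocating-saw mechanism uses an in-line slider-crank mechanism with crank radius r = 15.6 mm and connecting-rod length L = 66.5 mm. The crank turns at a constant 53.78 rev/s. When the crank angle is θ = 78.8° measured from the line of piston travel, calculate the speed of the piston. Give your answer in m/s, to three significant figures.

ω = 2π·53.8 = 337.9 rad/s
For an in-line slider-crank, x = r cosθ + √(L² − r² sin²θ), so v = −rω sinθ·[1 + r cosθ/√(L² − r² sin²θ)].
With r = 0.0156 m, L = 0.0665 m, θ = 78.8°: √(L² − r² sin²θ) = 0.064715 m.
v = −0.0156·337.9·0.98096·[1 + 0.0156·0.19423/0.064715] = -5.4131 m/s.
|v| = 5.4131 m/s.

5.41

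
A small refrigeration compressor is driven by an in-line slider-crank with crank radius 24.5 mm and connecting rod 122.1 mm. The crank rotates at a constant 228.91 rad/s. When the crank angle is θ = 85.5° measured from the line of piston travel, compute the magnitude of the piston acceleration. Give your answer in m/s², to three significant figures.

ω = 228.9 rad/s
x(θ) = r cosθ + √(L² − r² sin²θ); with ω constant, a = ω²·d²x/dθ².
d²x/dθ² = −r cosθ − r²(cos2θ)/√u − r⁴ sin²2θ/(4u^{3/2}),  u = L² − r² sin²θ = 0.0143119 m².
Substituting r = 0.0245 m, L = 0.1221 m, θ = 85.5°: d²x/dθ² = +0.0030322 m.
a = ω²·d²x/dθ² = (228.9)²·(+0.0030322) = +158.88 m/s²;  |a| = 158.88 m/s².

159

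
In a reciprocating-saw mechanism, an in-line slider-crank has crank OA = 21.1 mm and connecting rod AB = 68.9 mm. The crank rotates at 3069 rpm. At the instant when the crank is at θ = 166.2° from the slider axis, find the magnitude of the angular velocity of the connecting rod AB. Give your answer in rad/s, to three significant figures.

ω = 321.4 rad/s (converted from 3069 rpm).
The rod makes angle φ with the slider axis where L sinφ = r sinθ; differentiating, L cosφ·φ̇ = r ω cosθ.
L cosφ = √(L² − r² sin²θ) = 0.068716 m.
|ω_rod| = r ω |cosθ| / √(L² − r² sin²θ) = 0.0211·321.4·0.97113/0.068716 = 95.836 rad/s.

95.8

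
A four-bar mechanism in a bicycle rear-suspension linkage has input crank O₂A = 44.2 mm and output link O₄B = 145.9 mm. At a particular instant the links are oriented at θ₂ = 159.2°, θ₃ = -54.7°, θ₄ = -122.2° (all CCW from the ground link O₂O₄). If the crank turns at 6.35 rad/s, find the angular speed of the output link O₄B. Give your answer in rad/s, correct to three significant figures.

ω₂ = 6.35 rad/s
Differentiating the loop-closure r₂e^{iθ₂}+r₃e^{iθ₃}=r₁+r₄e^{iθ₄} gives r₂ω₂e^{iθ₂}+r₃ω₃e^{iθ₃}=r₄ω₄e^{iθ₄}.
Eliminating the other unknown: ω₄ = r₂ω₂ sin(θ₂−θ₃) / [r₄ sin(θ₄−θ₃)].
Numerator sine = -0.55775; denominator sine = -0.92388.
Result = 0.0442·6.35·(-0.55775) / (0.1459·(-0.92388)) = +1.1613 rad/s; magnitude 1.1613 rad/s.

1.16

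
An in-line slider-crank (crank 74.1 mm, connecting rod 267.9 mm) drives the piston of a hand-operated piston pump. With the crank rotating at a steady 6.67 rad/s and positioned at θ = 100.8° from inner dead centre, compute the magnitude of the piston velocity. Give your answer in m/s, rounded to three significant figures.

ω = 6.67 rad/s
For an in-line slider-crank, x = r cosθ + √(L² − r² sin²θ), so v = −rω sinθ·[1 + r cosθ/√(L² − r² sin²θ)].
With r = 0.0741 m, L = 0.2679 m, θ = 100.8°: √(L² − r² sin²θ) = 0.25782 m.
v = −0.0741·6.67·0.98229·[1 + 0.0741·-0.18738/0.25782] = -0.45935 m/s.
|v| = 0.45935 m/s.

0.459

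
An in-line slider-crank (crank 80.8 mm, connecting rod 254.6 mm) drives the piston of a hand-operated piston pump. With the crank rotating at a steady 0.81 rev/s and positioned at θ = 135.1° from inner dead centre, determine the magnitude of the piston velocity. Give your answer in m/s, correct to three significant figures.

0.223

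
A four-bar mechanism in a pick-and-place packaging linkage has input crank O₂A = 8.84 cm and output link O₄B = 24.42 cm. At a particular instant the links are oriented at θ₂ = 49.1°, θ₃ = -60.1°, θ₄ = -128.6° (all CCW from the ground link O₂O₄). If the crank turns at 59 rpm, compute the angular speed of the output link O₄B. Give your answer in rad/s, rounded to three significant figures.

2.27

ω₂ = 6.178 rad/s (from 59 rpm).
Differentiating the loop-closure r₂e^{iθ₂}+r₃e^{iθ₃}=r₁+r₄e^{iθ₄} gives r₂ω₂e^{iθ₂}+r₃ω₃e^{iθ₃}=r₄ω₄e^{iθ₄}.
Eliminating the other unknown: ω₄ = r₂ω₂ sin(θ₂−θ₃) / [r₄ sin(θ₄−θ₃)].
Numerator sine = +0.94438; denominator sine = -0.93042.
Result = 0.0884·6.178·(+0.94438) / (0.2442·(-0.93042)) = -2.2701 rad/s; magnitude 2.2701 rad/s.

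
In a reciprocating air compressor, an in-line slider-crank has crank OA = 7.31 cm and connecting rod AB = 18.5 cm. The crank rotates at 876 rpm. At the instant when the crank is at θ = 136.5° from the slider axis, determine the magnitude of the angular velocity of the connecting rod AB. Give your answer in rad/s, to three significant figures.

27.3

ω = 91.73 rad/s (converted from 876 rpm).
The rod makes angle φ with the slider axis where L sinφ = r sinθ; differentiating, L cosφ·φ̇ = r ω cosθ.
L cosφ = √(L² − r² sin²θ) = 0.17803 m.
|ω_rod| = r ω |cosθ| / √(L² − r² sin²θ) = 0.0731·91.73·0.72537/0.17803 = 27.323 rad/s.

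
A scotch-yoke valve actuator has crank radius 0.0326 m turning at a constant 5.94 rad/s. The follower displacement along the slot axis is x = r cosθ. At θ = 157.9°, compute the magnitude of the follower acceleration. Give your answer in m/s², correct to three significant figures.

ω = 5.94 rad/s
x = r cosθ ⇒ ẍ = −rω² cosθ (ω constant).
|a| = rω²|cosθ| = 0.0326·(5.94)²·|cos 157.9°| = 1.0657 m/s².

1.07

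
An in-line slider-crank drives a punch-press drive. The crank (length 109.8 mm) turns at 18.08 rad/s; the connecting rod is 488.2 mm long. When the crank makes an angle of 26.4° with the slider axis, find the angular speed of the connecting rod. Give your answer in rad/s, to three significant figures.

3.66

ω = 18.08 rad/s
The rod makes angle φ with the slider axis where L sinφ = r sinθ; differentiating, L cosφ·φ̇ = r ω cosθ.
L cosφ = √(L² − r² sin²θ) = 0.48575 m.
|ω_rod| = r ω |cosθ| / √(L² − r² sin²θ) = 0.1098·18.08·0.89571/0.48575 = 3.6606 rad/s.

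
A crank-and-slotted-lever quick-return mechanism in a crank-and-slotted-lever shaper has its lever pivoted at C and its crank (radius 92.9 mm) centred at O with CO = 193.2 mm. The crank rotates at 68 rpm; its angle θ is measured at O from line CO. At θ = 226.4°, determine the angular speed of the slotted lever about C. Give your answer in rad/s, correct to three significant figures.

1.26

ω = 7.121 rad/s (from 68 rpm).
Crank pin A relative to C: A = (d + r cosθ, r sinθ); lever angle φ = atan2(r sinθ, d + r cosθ).
Differentiating tanφ: φ̇ = rω(d cosθ + r)/(d² + r² + 2dr cosθ).
d² + r² + 2dr cosθ = |CA|² = 0.0212017 m²;  d cosθ + r = -0.040334 m.
|ω_lever| = |0.0929·7.121·-0.040334| / 0.0212017 = 1.2585 rad/s.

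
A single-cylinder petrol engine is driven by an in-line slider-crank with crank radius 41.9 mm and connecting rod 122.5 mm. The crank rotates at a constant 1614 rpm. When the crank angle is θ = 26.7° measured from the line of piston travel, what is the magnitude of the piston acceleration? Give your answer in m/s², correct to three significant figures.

ω = 2π·1614/60 = 169 rad/s
x(θ) = r cosθ + √(L² − r² sin²θ); with ω constant, a = ω²·d²x/dθ².
d²x/dθ² = −r cosθ − r²(cos2θ)/√u − r⁴ sin²2θ/(4u^{3/2}),  u = L² − r² sin²θ = 0.0146518 m².
Substituting r = 0.0419 m, L = 0.1225 m, θ = 26.7°: d²x/dθ² = -0.04636 m.
a = ω²·d²x/dθ² = (169)²·(-0.04636) = -1324.4 m/s²;  |a| = 1324.4 m/s².

1320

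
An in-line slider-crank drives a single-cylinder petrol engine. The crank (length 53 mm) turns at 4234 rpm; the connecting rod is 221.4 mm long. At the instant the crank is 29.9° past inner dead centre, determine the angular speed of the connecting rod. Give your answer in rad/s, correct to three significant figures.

92.7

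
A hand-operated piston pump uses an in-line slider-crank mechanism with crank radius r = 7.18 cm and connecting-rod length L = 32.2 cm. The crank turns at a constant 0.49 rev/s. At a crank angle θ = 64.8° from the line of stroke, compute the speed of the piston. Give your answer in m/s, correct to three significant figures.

ω = 2π·0.49 = 3.079 rad/s
For an in-line slider-crank, x = r cosθ + √(L² − r² sin²θ), so v = −rω sinθ·[1 + r cosθ/√(L² − r² sin²θ)].
With r = 0.0718 m, L = 0.322 m, θ = 64.8°: √(L² − r² sin²θ) = 0.31538 m.
v = −0.0718·3.079·0.90483·[1 + 0.0718·0.42578/0.31538] = -0.21941 m/s.
|v| = 0.21941 m/s.

0.219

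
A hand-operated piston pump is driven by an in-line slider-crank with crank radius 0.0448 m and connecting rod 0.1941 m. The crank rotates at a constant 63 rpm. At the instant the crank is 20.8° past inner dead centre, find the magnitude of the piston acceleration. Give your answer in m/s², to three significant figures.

2.16

ω = 2π·63/60 = 6.597 rad/s
x(θ) = r cosθ + √(L² − r² sin²θ); with ω constant, a = ω²·d²x/dθ².
d²x/dθ² = −r cosθ − r²(cos2θ)/√u − r⁴ sin²2θ/(4u^{3/2}),  u = L² − r² sin²θ = 0.0374217 m².
Substituting r = 0.0448 m, L = 0.1941 m, θ = 20.8°: d²x/dθ² = -0.0497 m.
a = ω²·d²x/dθ² = (6.597)²·(-0.0497) = -2.1632 m/s²;  |a| = 2.1632 m/s².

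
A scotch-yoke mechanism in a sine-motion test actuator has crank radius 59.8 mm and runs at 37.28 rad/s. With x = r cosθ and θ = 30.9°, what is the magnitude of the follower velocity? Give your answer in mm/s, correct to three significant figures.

1140

ω = 37.28 rad/s
x = r cosθ ⇒ ẋ = −rω sinθ.
|v| = rω|sinθ| = 0.0598·37.28·|sin 30.9°| = 1.1449 m/s = 1144.9 mm/s.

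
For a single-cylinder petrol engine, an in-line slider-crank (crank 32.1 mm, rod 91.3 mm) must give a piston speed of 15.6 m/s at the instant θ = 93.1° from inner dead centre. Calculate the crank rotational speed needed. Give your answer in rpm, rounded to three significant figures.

For an in-line slider-crank, |v_piston| = rω|sinθ|·[1 + r cosθ/√(L² − r² sin²θ)].
With r = 0.0321 m, L = 0.0913 m, θ = 93.1°: the bracketed kinematic factor |dx/dθ| = 0.031402 m.
ω = v/|dx/dθ| = 15.6/0.031402 = 496.78 rad/s.
N = 60ω/(2π) = 4743.9 rpm.

4740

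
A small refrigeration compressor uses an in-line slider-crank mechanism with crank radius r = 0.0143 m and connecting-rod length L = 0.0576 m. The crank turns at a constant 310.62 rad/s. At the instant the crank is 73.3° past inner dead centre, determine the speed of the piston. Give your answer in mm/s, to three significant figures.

4570

ω = 310.6 rad/s
For an in-line slider-crank, x = r cosθ + √(L² − r² sin²θ), so v = −rω sinθ·[1 + r cosθ/√(L² − r² sin²θ)].
With r = 0.0143 m, L = 0.0576 m, θ = 73.3°: √(L² − r² sin²θ) = 0.055948 m.
v = −0.0143·310.6·0.95782·[1 + 0.0143·0.28736/0.055948] = -4.567 m/s.
|v| = 4.567 m/s = 4567 mm/s.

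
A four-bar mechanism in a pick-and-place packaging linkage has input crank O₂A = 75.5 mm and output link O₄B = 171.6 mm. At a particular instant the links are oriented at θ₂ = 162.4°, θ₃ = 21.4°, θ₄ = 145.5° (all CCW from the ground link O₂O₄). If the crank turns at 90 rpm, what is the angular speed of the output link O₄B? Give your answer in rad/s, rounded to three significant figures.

ω₂ = 9.425 rad/s (from 90 rpm).
Differentiating the loop-closure r₂e^{iθ₂}+r₃e^{iθ₃}=r₁+r₄e^{iθ₄} gives r₂ω₂e^{iθ₂}+r₃ω₃e^{iθ₃}=r₄ω₄e^{iθ₄}.
Eliminating the other unknown: ω₄ = r₂ω₂ sin(θ₂−θ₃) / [r₄ sin(θ₄−θ₃)].
Numerator sine = +0.62932; denominator sine = +0.82806.
Result = 0.0755·9.425·(+0.62932) / (0.1716·(+0.82806)) = +3.1515 rad/s; magnitude 3.1515 rad/s.

3.15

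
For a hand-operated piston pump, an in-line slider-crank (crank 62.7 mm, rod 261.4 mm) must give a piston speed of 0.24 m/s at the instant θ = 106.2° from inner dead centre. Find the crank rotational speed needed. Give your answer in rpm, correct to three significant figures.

40.9

For an in-line slider-crank, |v_piston| = rω|sinθ|·[1 + r cosθ/√(L² − r² sin²θ)].
With r = 0.0627 m, L = 0.2614 m, θ = 106.2°: the bracketed kinematic factor |dx/dθ| = 0.05607 m.
ω = v/|dx/dθ| = 0.24/0.05607 = 4.2804 rad/s.
N = 60ω/(2π) = 40.875 rpm.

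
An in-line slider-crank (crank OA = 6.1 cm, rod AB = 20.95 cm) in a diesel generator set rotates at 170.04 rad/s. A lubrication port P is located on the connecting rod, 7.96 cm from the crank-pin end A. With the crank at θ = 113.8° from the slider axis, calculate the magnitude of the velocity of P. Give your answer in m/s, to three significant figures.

ω = 170 rad/s.  Crank-pin speed |V_A| = rω = 10.372 m/s, perpendicular to OA.
Rod angle: sinφ = −(r/L) sinθ ⇒ φ = -15.451°; ω_rod = −rω cosθ/√(L²−r²sin²θ) = +20.729 rad/s.
V_P = V_A + ω_rod × AP, with AP = 0.0796 m along the rod.
Components: V_Px = −rω sinθ − a·ω_rod·sinφ = -9.0508 m/s;  V_Py = rω cosθ + a·ω_rod·cosφ = -2.5954 m/s.
|V_P| = √(V_Px² + V_Py²) = 9.4156 m/s.

9.42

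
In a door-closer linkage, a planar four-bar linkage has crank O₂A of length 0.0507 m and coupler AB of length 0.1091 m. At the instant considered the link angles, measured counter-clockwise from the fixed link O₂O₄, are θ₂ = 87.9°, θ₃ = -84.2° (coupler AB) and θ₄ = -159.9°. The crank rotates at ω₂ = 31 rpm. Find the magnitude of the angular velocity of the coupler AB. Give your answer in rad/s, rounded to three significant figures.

ω₂ = 3.246 rad/s (from 31 rpm).
Differentiating the loop-closure r₂e^{iθ₂}+r₃e^{iθ₃}=r₁+r₄e^{iθ₄} gives r₂ω₂e^{iθ₂}+r₃ω₃e^{iθ₃}=r₄ω₄e^{iθ₄}.
Eliminating the other unknown: ω₃ = r₂ω₂ sin(θ₄−θ₂) / [r₃ sin(θ₃−θ₄)].
Numerator sine = +0.92587; denominator sine = +0.96902.
Result = 0.0507·3.246·(+0.92587) / (0.1091·(+0.96902)) = +1.4414 rad/s; magnitude 1.4414 rad/s.

1.44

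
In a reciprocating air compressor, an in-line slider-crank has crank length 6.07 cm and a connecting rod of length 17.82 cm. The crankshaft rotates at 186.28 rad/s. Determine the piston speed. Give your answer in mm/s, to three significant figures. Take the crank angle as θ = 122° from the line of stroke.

ω = 186.3 rad/s
For an in-line slider-crank, x = r cosθ + √(L² − r² sin²θ), so v = −rω sinθ·[1 + r cosθ/√(L² − r² sin²θ)].
With r = 0.0607 m, L = 0.1782 m, θ = 122°: √(L² − r² sin²θ) = 0.1706 m.
v = −0.0607·186.3·0.84805·[1 + 0.0607·-0.52992/0.1706] = -7.7811 m/s.
|v| = 7.7811 m/s = 7781.1 mm/s.

7780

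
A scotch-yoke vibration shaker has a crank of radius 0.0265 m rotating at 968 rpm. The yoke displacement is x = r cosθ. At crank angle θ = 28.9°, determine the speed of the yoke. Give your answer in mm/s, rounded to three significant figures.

1300

ω = 101.4 rad/s (from 968 rpm).
x = r cosθ ⇒ ẋ = −rω sinθ.
|v| = rω|sinθ| = 0.0265·101.4·|sin 28.9°| = 1.2982 m/s = 1298.2 mm/s.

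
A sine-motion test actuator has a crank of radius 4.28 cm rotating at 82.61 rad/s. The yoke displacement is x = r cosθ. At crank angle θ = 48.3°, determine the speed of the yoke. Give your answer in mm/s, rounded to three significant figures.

ω = 82.61 rad/s
x = r cosθ ⇒ ẋ = −rω sinθ.
|v| = rω|sinθ| = 0.0428·82.61·|sin 48.3°| = 2.6399 m/s = 2639.9 mm/s.

2640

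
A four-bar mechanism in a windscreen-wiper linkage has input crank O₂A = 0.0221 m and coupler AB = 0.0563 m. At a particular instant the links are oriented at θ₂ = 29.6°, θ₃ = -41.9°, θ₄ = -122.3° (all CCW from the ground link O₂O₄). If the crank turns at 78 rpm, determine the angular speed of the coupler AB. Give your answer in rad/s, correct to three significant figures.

ω₂ = 8.168 rad/s (from 78 rpm).
Differentiating the loop-closure r₂e^{iθ₂}+r₃e^{iθ₃}=r₁+r₄e^{iθ₄} gives r₂ω₂e^{iθ₂}+r₃ω₃e^{iθ₃}=r₄ω₄e^{iθ₄}.
Eliminating the other unknown: ω₃ = r₂ω₂ sin(θ₄−θ₂) / [r₃ sin(θ₃−θ₄)].
Numerator sine = -0.47101; denominator sine = +0.98600.
Result = 0.0221·8.168·(-0.47101) / (0.0563·(+0.98600)) = -1.5317 rad/s; magnitude 1.5317 rad/s.

1.53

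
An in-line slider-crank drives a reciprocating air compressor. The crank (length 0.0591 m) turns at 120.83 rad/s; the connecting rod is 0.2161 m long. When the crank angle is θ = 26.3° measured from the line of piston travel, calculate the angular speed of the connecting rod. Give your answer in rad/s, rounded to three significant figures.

29.8

ω = 120.8 rad/s
The rod makes angle φ with the slider axis where L sinφ = r sinθ; differentiating, L cosφ·φ̇ = r ω cosθ.
L cosφ = √(L² − r² sin²θ) = 0.21451 m.
|ω_rod| = r ω |cosθ| / √(L² − r² sin²θ) = 0.0591·120.8·0.89649/0.21451 = 29.844 rad/s.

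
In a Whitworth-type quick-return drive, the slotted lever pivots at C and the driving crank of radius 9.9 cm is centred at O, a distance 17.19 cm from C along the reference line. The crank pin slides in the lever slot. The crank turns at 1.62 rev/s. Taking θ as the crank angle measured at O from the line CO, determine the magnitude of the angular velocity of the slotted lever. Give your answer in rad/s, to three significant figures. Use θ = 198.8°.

9.01

ω = 10.18 rad/s (from 1.62 rev/s).
Crank pin A relative to C: A = (d + r cosθ, r sinθ); lever angle φ = atan2(r sinθ, d + r cosθ).
Differentiating tanφ: φ̇ = rω(d cosθ + r)/(d² + r² + 2dr cosθ).
d² + r² + 2dr cosθ = |CA|² = 0.00713027 m²;  d cosθ + r = -0.063729 m.
|ω_lever| = |0.099·10.18·-0.063729| / 0.00713027 = 9.0066 rad/s.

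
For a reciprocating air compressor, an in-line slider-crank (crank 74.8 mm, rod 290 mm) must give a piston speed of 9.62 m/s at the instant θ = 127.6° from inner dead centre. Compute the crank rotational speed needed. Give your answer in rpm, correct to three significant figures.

1850

For an in-line slider-crank, |v_piston| = rω|sinθ|·[1 + r cosθ/√(L² − r² sin²θ)].
With r = 0.0748 m, L = 0.29 m, θ = 127.6°: the bracketed kinematic factor |dx/dθ| = 0.049736 m.
ω = v/|dx/dθ| = 9.62/0.049736 = 193.42 rad/s.
N = 60ω/(2π) = 1847.1 rpm.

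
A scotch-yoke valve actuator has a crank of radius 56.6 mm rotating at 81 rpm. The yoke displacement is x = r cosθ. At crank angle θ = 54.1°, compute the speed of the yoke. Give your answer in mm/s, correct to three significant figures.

ω = 8.482 rad/s (from 81 rpm).
x = r cosθ ⇒ ẋ = −rω sinθ.
|v| = rω|sinθ| = 0.0566·8.482·|sin 54.1°| = 0.3889 m/s = 388.9 mm/s.

389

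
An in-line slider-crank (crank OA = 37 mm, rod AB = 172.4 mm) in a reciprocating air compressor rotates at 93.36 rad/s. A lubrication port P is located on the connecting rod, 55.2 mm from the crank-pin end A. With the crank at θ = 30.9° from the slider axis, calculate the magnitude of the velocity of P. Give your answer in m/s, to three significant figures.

2.76

ω = 93.36 rad/s.  Crank-pin speed |V_A| = rω = 3.4543 m/s, perpendicular to OA.
Rod angle: sinφ = −(r/L) sinθ ⇒ φ = -6.328°; ω_rod = −rω cosθ/√(L²−r²sin²θ) = -17.298 rad/s.
V_P = V_A + ω_rod × AP, with AP = 0.0552 m along the rod.
Components: V_Px = −rω sinθ − a·ω_rod·sinφ = -1.8792 m/s;  V_Py = rω cosθ + a·ω_rod·cosφ = +2.015 m/s.
|V_P| = √(V_Px² + V_Py²) = 2.7553 m/s.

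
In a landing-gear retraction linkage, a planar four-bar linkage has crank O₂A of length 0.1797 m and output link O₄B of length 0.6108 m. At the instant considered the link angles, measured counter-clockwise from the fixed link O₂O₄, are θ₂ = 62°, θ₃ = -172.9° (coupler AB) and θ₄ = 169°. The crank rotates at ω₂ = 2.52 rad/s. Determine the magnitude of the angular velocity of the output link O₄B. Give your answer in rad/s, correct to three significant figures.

1.95

ω₂ = 2.52 rad/s
Differentiating the loop-closure r₂e^{iθ₂}+r₃e^{iθ₃}=r₁+r₄e^{iθ₄} gives r₂ω₂e^{iθ₂}+r₃ω₃e^{iθ₃}=r₄ω₄e^{iθ₄}.
Eliminating the other unknown: ω₄ = r₂ω₂ sin(θ₂−θ₃) / [r₄ sin(θ₄−θ₃)].
Numerator sine = -0.81815; denominator sine = -0.31068.
Result = 0.1797·2.52·(-0.81815) / (0.6108·(-0.31068)) = +1.9524 rad/s; magnitude 1.9524 rad/s.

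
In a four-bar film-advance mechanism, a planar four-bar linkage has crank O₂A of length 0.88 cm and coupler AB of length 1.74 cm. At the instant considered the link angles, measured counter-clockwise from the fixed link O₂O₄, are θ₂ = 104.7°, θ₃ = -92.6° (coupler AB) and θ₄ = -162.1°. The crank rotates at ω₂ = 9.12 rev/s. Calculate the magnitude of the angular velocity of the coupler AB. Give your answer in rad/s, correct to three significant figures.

ω₂ = 57.3 rad/s (from 9.12 rev/s).
Differentiating the loop-closure r₂e^{iθ₂}+r₃e^{iθ₃}=r₁+r₄e^{iθ₄} gives r₂ω₂e^{iθ₂}+r₃ω₃e^{iθ₃}=r₄ω₄e^{iθ₄}.
Eliminating the other unknown: ω₃ = r₂ω₂ sin(θ₄−θ₂) / [r₃ sin(θ₃−θ₄)].
Numerator sine = +0.99844; denominator sine = +0.93667.
Result = 0.0088·57.3·(+0.99844) / (0.0174·(+0.93667)) = +30.892 rad/s; magnitude 30.892 rad/s.

30.9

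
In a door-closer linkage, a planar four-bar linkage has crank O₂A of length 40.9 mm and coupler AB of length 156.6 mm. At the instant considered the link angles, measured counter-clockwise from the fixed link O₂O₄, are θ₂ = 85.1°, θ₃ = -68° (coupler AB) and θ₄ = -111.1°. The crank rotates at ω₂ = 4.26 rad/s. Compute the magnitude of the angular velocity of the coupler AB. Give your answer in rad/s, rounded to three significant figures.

0.454

ω₂ = 4.26 rad/s
Differentiating the loop-closure r₂e^{iθ₂}+r₃e^{iθ₃}=r₁+r₄e^{iθ₄} gives r₂ω₂e^{iθ₂}+r₃ω₃e^{iθ₃}=r₄ω₄e^{iθ₄}.
Eliminating the other unknown: ω₃ = r₂ω₂ sin(θ₄−θ₂) / [r₃ sin(θ₃−θ₄)].
Numerator sine = +0.27899; denominator sine = +0.68327.
Result = 0.0409·4.26·(+0.27899) / (0.1566·(+0.68327)) = +0.45429 rad/s; magnitude 0.45429 rad/s.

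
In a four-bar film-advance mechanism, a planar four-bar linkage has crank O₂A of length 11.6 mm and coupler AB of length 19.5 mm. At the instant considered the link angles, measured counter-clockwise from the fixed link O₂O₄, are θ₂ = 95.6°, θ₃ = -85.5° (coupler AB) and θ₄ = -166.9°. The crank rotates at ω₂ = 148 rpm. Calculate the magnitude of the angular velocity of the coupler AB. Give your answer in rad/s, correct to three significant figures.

ω₂ = 15.5 rad/s (from 148 rpm).
Differentiating the loop-closure r₂e^{iθ₂}+r₃e^{iθ₃}=r₁+r₄e^{iθ₄} gives r₂ω₂e^{iθ₂}+r₃ω₃e^{iθ₃}=r₄ω₄e^{iθ₄}.
Eliminating the other unknown: ω₃ = r₂ω₂ sin(θ₄−θ₂) / [r₃ sin(θ₃−θ₄)].
Numerator sine = +0.99144; denominator sine = +0.98876.
Result = 0.0116·15.5·(+0.99144) / (0.0195·(+0.98876)) = +9.2447 rad/s; magnitude 9.2447 rad/s.

9.24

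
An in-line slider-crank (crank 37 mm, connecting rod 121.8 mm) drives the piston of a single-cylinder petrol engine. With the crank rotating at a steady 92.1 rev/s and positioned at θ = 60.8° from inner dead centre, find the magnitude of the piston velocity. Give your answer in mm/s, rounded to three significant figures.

ω = 2π·92.1 = 578.7 rad/s
For an in-line slider-crank, x = r cosθ + √(L² − r² sin²θ), so v = −rω sinθ·[1 + r cosθ/√(L² − r² sin²θ)].
With r = 0.037 m, L = 0.1218 m, θ = 60.8°: √(L² − r² sin²θ) = 0.11744 m.
v = −0.037·578.7·0.87292·[1 + 0.037·0.48786/0.11744] = -21.563 m/s.
|v| = 21.563 m/s = 21563 mm/s.

21600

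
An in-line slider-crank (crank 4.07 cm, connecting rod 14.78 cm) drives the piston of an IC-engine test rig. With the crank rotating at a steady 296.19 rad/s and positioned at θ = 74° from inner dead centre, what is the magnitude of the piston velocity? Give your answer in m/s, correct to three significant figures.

12.5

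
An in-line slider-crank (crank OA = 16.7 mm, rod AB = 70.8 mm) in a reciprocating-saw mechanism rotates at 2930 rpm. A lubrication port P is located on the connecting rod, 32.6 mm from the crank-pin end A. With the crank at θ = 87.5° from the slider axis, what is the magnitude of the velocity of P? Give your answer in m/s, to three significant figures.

5.15

ω = 306.8 rad/s.  Crank-pin speed |V_A| = rω = 5.124 m/s, perpendicular to OA.
Rod angle: sinφ = −(r/L) sinθ ⇒ φ = -13.630°; ω_rod = −rω cosθ/√(L²−r²sin²θ) = -3.2484 rad/s.
V_P = V_A + ω_rod × AP, with AP = 0.0326 m along the rod.
Components: V_Px = −rω sinθ − a·ω_rod·sinφ = -5.1441 m/s;  V_Py = rω cosθ + a·ω_rod·cosφ = +0.12059 m/s.
|V_P| = √(V_Px² + V_Py²) = 5.1455 m/s.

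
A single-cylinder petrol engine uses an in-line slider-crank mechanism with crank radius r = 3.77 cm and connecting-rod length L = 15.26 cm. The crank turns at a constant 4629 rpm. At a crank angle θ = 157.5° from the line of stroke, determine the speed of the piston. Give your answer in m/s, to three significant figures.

ω = 2π·4629/60 = 484.7 rad/s
For an in-line slider-crank, x = r cosθ + √(L² − r² sin²θ), so v = −rω sinθ·[1 + r cosθ/√(L² − r² sin²θ)].
With r = 0.0377 m, L = 0.1526 m, θ = 157.5°: √(L² − r² sin²θ) = 0.15192 m.
v = −0.0377·484.7·0.38268·[1 + 0.0377·-0.92388/0.15192] = -5.3901 m/s.
|v| = 5.3901 m/s.

5.39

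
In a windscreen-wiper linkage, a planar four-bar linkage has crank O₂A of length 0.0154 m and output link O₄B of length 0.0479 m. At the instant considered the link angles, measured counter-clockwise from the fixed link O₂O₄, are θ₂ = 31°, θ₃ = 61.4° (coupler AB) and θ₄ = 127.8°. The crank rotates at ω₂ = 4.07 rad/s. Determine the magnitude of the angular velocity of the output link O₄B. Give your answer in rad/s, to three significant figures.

0.723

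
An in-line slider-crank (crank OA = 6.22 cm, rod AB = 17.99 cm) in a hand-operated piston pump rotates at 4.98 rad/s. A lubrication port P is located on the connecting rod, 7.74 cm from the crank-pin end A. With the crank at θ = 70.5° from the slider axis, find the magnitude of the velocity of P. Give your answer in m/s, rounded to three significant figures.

ω = 4.98 rad/s.  Crank-pin speed |V_A| = rω = 0.30976 m/s, perpendicular to OA.
Rod angle: sinφ = −(r/L) sinθ ⇒ φ = -19.021°; ω_rod = −rω cosθ/√(L²−r²sin²θ) = -0.60795 rad/s.
V_P = V_A + ω_rod × AP, with AP = 0.0774 m along the rod.
Components: V_Px = −rω sinθ − a·ω_rod·sinφ = -0.30732 m/s;  V_Py = rω cosθ + a·ω_rod·cosφ = +0.058913 m/s.
|V_P| = √(V_Px² + V_Py²) = 0.31292 m/s.

0.313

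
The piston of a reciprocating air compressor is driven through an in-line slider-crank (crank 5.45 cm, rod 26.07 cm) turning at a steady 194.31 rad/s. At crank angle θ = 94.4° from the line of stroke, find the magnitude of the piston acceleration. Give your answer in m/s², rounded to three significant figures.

592

ω = 194.3 rad/s
x(θ) = r cosθ + √(L² − r² sin²θ); with ω constant, a = ω²·d²x/dθ².
d²x/dθ² = −r cosθ − r²(cos2θ)/√u − r⁴ sin²2θ/(4u^{3/2}),  u = L² − r² sin²θ = 0.0650117 m².
Substituting r = 0.0545 m, L = 0.2607 m, θ = 94.4°: d²x/dθ² = +0.01569 m.
a = ω²·d²x/dθ² = (194.3)²·(+0.01569) = +592.4 m/s²;  |a| = 592.4 m/s².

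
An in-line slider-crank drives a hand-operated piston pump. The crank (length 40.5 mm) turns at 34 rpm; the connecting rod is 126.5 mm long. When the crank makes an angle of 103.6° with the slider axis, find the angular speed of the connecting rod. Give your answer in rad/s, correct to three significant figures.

0.282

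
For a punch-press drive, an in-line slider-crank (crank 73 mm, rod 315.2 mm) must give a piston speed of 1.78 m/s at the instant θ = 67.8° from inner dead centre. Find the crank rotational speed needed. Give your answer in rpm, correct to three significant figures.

231

For an in-line slider-crank, |v_piston| = rω|sinθ|·[1 + r cosθ/√(L² − r² sin²θ)].
With r = 0.073 m, L = 0.3152 m, θ = 67.8°: the bracketed kinematic factor |dx/dθ| = 0.073644 m.
ω = v/|dx/dθ| = 1.78/0.073644 = 24.17 rad/s.
N = 60ω/(2π) = 230.81 rpm.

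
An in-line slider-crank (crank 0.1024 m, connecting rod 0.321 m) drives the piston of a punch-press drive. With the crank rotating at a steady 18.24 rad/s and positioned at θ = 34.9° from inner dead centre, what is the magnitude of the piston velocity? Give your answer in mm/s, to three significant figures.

1350

ω = 18.24 rad/s
For an in-line slider-crank, x = r cosθ + √(L² − r² sin²θ), so v = −rω sinθ·[1 + r cosθ/√(L² − r² sin²θ)].
With r = 0.1024 m, L = 0.321 m, θ = 34.9°: √(L² − r² sin²θ) = 0.31561 m.
v = −0.1024·18.24·0.57215·[1 + 0.1024·0.82015/0.31561] = -1.353 m/s.
|v| = 1.353 m/s = 1353 mm/s.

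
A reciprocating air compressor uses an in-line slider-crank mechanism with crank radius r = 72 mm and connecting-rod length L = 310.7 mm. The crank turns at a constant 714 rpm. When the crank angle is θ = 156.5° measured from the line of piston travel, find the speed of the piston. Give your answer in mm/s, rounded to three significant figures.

ω = 2π·714/60 = 74.77 rad/s
For an in-line slider-crank, x = r cosθ + √(L² − r² sin²θ), so v = −rω sinθ·[1 + r cosθ/√(L² − r² sin²θ)].
With r = 0.072 m, L = 0.3107 m, θ = 156.5°: √(L² − r² sin²θ) = 0.30937 m.
v = −0.072·74.77·0.39875·[1 + 0.072·-0.91706/0.30937] = -1.6885 m/s.
|v| = 1.6885 m/s = 1688.5 mm/s.

1690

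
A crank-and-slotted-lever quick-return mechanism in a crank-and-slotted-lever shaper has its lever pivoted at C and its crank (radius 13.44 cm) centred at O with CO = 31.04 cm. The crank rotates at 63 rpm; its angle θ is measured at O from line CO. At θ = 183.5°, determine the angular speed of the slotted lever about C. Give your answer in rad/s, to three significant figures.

5.00

ω = 6.597 rad/s (from 63 rpm).
Crank pin A relative to C: A = (d + r cosθ, r sinθ); lever angle φ = atan2(r sinθ, d + r cosθ).
Differentiating tanφ: φ̇ = rω(d cosθ + r)/(d² + r² + 2dr cosθ).
d² + r² + 2dr cosθ = |CA|² = 0.0311316 m²;  d cosθ + r = -0.17542 m.
|ω_lever| = |0.1344·6.597·-0.17542| / 0.0311316 = 4.9963 rad/s.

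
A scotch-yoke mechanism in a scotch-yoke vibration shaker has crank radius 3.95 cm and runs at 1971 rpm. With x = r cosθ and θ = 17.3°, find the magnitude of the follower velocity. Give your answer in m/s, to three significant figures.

ω = 206.4 rad/s (from 1971 rpm).
x = r cosθ ⇒ ẋ = −rω sinθ.
|v| = rω|sinθ| = 0.0395·206.4·|sin 17.3°| = 2.4245 m/s.

2.42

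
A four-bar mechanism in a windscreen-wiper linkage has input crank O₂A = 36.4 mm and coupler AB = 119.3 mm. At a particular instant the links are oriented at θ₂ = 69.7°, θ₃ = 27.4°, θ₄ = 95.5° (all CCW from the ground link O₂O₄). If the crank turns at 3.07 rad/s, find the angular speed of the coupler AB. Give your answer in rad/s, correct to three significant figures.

0.439

ω₂ = 3.07 rad/s
Differentiating the loop-closure r₂e^{iθ₂}+r₃e^{iθ₃}=r₁+r₄e^{iθ₄} gives r₂ω₂e^{iθ₂}+r₃ω₃e^{iθ₃}=r₄ω₄e^{iθ₄}.
Eliminating the other unknown: ω₃ = r₂ω₂ sin(θ₄−θ₂) / [r₃ sin(θ₃−θ₄)].
Numerator sine = +0.43523; denominator sine = -0.92784.
Result = 0.0364·3.07·(+0.43523) / (0.1193·(-0.92784)) = -0.43939 rad/s; magnitude 0.43939 rad/s.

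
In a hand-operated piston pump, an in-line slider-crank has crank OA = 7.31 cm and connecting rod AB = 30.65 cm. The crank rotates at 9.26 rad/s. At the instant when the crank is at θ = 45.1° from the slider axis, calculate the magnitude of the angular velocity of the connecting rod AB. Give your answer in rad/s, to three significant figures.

1.58

ω = 9.26 rad/s
The rod makes angle φ with the slider axis where L sinφ = r sinθ; differentiating, L cosφ·φ̇ = r ω cosθ.
L cosφ = √(L² − r² sin²θ) = 0.30209 m.
|ω_rod| = r ω |cosθ| / √(L² − r² sin²θ) = 0.0731·9.26·0.70587/0.30209 = 1.5817 rad/s.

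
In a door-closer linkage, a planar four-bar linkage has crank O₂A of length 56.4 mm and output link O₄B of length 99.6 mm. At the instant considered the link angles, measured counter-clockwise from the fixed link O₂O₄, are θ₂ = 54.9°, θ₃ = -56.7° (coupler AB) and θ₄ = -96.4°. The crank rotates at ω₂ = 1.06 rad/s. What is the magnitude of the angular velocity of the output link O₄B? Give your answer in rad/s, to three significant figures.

0.874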